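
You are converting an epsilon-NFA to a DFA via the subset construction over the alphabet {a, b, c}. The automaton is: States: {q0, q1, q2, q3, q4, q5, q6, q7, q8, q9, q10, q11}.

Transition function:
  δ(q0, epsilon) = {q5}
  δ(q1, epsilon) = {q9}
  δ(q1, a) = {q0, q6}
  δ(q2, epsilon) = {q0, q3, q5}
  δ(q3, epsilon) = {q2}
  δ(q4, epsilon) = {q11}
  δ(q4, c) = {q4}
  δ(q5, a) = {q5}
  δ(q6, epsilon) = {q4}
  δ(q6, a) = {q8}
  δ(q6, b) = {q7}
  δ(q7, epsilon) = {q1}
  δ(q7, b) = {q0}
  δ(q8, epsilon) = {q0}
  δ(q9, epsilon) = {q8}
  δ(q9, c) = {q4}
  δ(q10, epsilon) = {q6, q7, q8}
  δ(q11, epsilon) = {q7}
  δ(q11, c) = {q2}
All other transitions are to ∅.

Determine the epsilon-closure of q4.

Start with {q4}.
From q4 via epsilon: add q11.
From q11 via epsilon: add q7.
From q7 via epsilon: add q1.
From q1 via epsilon: add q9.
From q9 via epsilon: add q8.
From q8 via epsilon: add q0.
From q0 via epsilon: add q5.
No new states can be added; the closed set is {q0, q1, q4, q5, q7, q8, q9, q11}.

{q0, q1, q4, q5, q7, q8, q9, q11}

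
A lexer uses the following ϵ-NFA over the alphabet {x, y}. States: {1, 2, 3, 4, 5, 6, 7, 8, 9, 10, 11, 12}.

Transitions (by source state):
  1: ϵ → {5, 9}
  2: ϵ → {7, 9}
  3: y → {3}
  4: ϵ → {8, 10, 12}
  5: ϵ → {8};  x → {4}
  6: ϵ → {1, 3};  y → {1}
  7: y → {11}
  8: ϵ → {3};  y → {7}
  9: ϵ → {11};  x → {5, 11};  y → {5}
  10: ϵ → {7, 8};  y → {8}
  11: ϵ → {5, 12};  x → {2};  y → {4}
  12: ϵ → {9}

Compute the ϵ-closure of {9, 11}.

Start with {9, 11}.
From 11 via ϵ: add 5, 12.
From 5 via ϵ: add 8.
From 8 via ϵ: add 3.
No new states can be added; the closed set is {3, 5, 8, 9, 11, 12}.

{3, 5, 8, 9, 11, 12}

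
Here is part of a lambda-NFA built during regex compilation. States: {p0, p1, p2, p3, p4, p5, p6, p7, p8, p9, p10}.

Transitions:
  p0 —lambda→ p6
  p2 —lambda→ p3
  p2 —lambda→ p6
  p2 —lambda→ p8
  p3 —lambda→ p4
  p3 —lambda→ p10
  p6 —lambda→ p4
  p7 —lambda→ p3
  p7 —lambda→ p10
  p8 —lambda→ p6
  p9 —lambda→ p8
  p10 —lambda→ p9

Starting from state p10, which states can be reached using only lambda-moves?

Start with {p10}.
From p10 via lambda: add p9.
From p9 via lambda: add p8.
From p8 via lambda: add p6.
From p6 via lambda: add p4.
No new states can be added; the closed set is {p4, p6, p8, p9, p10}.

{p4, p6, p8, p9, p10}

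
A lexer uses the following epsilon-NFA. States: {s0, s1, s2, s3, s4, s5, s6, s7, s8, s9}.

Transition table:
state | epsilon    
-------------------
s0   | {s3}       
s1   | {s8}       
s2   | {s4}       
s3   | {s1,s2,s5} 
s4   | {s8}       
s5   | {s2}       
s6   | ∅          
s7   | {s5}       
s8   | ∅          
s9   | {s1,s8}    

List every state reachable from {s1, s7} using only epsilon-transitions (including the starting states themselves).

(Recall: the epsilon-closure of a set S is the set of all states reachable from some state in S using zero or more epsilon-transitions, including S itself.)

{s1, s2, s4, s5, s7, s8}

Start with {s1, s7}.
From s1 via epsilon: add s8.
From s7 via epsilon: add s5.
From s5 via epsilon: add s2.
From s2 via epsilon: add s4.
No new states can be added; the closed set is {s1, s2, s4, s5, s7, s8}.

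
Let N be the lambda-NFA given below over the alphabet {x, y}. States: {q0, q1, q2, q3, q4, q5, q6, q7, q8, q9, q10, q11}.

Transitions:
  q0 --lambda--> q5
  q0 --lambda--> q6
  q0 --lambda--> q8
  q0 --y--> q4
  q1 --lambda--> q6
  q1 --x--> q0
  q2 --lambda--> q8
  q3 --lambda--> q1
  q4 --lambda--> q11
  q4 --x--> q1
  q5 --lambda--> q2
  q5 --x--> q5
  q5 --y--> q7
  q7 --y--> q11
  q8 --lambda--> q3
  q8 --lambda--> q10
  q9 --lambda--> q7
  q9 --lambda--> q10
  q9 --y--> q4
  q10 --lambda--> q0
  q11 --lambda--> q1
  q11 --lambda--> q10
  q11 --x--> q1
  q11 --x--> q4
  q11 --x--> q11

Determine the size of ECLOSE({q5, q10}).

Start with {q5, q10}.
From q5 via lambda: add q2.
From q10 via lambda: add q0.
From q0 via lambda: add q6, q8.
From q8 via lambda: add q3.
From q3 via lambda: add q1.
lambda-closure = {q0, q1, q2, q3, q5, q6, q8, q10}, which has 8 states.

8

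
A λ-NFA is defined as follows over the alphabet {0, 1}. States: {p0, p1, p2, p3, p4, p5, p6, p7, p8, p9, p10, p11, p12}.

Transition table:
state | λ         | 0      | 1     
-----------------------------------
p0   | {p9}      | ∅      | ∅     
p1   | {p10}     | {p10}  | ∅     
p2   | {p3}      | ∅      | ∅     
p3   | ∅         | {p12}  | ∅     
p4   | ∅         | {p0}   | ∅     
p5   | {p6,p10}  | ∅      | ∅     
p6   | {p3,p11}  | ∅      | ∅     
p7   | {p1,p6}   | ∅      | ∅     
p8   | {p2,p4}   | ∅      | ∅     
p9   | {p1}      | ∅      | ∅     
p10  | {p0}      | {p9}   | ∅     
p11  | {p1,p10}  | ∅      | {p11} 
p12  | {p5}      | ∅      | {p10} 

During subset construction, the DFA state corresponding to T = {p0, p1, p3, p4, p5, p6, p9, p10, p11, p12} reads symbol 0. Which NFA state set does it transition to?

p1 on 0 → {p10}.
p3 on 0 → {p12}.
p4 on 0 → {p0}.
p10 on 0 → {p9}.
No 0-transition from p0, p5, p6, p9, p11, p12.
Union after reading 0: {p0, p9, p10, p12}.
Now take the λ-closure:
From p9 via λ: add p1.
From p12 via λ: add p5.
From p5 via λ: add p6.
From p6 via λ: add p3, p11.
No new states can be added; the closed set is {p0, p1, p3, p5, p6, p9, p10, p11, p12}.

{p0, p1, p3, p5, p6, p9, p10, p11, p12}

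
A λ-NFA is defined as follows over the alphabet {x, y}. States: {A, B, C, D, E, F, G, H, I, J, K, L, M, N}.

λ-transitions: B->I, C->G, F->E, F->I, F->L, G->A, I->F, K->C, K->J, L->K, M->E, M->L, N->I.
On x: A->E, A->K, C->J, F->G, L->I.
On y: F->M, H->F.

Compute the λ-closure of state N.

Start with {N}.
From N via λ: add I.
From I via λ: add F.
From F via λ: add E, L.
From L via λ: add K.
From K via λ: add C, J.
From C via λ: add G.
From G via λ: add A.
No new states can be added; the closed set is {A, C, E, F, G, I, J, K, L, N}.

{A, C, E, F, G, I, J, K, L, N}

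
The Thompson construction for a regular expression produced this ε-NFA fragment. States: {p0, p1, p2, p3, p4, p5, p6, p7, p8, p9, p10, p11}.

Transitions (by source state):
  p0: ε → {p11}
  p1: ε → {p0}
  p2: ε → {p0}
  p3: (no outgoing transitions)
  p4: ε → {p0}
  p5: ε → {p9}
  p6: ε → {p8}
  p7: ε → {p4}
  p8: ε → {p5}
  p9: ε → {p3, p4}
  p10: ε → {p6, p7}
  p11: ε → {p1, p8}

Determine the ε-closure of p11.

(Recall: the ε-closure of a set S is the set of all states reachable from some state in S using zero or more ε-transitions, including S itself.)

Start with {p11}.
From p11 via ε: add p1, p8.
From p1 via ε: add p0.
From p8 via ε: add p5.
From p5 via ε: add p9.
From p9 via ε: add p3, p4.
No new states can be added; the closed set is {p0, p1, p3, p4, p5, p8, p9, p11}.

{p0, p1, p3, p4, p5, p8, p9, p11}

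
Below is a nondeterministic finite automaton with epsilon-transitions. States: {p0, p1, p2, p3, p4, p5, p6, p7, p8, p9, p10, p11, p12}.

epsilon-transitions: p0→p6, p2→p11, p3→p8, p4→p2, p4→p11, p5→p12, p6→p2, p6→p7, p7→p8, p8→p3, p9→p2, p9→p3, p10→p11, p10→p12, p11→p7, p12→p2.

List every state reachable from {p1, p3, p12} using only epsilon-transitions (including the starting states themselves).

{p1, p2, p3, p7, p8, p11, p12}

Start with {p1, p3, p12}.
From p3 via epsilon: add p8.
From p12 via epsilon: add p2.
From p2 via epsilon: add p11.
From p11 via epsilon: add p7.
No new states can be added; the closed set is {p1, p2, p3, p7, p8, p11, p12}.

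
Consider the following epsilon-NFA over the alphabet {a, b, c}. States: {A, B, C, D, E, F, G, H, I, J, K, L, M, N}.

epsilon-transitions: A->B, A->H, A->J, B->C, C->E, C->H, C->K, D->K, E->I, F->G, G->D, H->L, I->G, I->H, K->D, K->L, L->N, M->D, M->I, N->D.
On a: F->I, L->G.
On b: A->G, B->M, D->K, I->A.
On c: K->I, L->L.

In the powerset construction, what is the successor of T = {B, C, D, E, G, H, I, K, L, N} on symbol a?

L on a → {G}.
No a-transition from B, C, D, E, G, H, I, K, N.
Union after reading a: {G}.
Now take the epsilon-closure:
From G via epsilon: add D.
From D via epsilon: add K.
From K via epsilon: add L.
From L via epsilon: add N.
No new states can be added; the closed set is {D, G, K, L, N}.

{D, G, K, L, N}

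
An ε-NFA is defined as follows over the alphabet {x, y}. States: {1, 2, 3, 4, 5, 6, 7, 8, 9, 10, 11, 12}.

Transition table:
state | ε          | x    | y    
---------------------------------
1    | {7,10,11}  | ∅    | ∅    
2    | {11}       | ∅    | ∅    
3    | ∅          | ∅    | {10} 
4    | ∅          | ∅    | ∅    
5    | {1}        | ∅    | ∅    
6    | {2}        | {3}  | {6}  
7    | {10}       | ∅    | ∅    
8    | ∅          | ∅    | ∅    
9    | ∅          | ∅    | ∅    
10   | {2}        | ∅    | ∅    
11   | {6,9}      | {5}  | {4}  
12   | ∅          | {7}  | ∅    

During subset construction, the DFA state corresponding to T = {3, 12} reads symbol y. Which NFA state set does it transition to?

3 on y → {10}.
No y-transition from 12.
Union after reading y: {10}.
Now take the ε-closure:
From 10 via ε: add 2.
From 2 via ε: add 11.
From 11 via ε: add 6, 9.
No new states can be added; the closed set is {2, 6, 9, 10, 11}.

{2, 6, 9, 10, 11}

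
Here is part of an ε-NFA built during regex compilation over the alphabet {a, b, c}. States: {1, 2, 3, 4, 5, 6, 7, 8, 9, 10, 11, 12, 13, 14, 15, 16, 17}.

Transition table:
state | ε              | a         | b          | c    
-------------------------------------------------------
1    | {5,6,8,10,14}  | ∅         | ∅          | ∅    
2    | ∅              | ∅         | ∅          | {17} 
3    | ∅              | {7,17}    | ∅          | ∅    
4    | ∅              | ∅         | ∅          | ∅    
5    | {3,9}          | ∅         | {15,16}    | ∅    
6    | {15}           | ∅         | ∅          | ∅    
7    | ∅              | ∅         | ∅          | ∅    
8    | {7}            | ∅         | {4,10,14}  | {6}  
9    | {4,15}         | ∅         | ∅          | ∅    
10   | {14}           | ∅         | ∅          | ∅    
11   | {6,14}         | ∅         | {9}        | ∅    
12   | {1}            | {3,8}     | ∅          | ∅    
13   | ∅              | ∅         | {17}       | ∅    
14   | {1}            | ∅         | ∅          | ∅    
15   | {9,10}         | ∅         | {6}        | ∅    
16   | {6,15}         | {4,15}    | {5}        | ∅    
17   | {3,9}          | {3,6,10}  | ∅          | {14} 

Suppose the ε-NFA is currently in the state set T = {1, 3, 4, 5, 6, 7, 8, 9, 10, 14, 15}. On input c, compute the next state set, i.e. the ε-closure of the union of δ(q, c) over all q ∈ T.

8 on c → {6}.
No c-transition from 1, 3, 4, 5, 6, 7, 9, 10, 14, 15.
Union after reading c: {6}.
Now take the ε-closure:
From 6 via ε: add 15.
From 15 via ε: add 9, 10.
From 9 via ε: add 4.
From 10 via ε: add 14.
From 14 via ε: add 1.
From 1 via ε: add 5, 8.
From 5 via ε: add 3.
From 8 via ε: add 7.
No new states can be added; the closed set is {1, 3, 4, 5, 6, 7, 8, 9, 10, 14, 15}.

{1, 3, 4, 5, 6, 7, 8, 9, 10, 14, 15}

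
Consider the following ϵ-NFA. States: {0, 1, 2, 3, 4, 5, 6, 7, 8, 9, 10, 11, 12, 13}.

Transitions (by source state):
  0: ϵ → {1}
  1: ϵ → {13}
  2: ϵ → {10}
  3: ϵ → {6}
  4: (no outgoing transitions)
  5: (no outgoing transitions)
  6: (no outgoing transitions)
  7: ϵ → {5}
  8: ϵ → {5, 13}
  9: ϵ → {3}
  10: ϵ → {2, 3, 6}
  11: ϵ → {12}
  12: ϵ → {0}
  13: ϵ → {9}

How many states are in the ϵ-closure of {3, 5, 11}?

Start with {3, 5, 11}.
From 3 via ϵ: add 6.
From 11 via ϵ: add 12.
From 12 via ϵ: add 0.
From 0 via ϵ: add 1.
From 1 via ϵ: add 13.
From 13 via ϵ: add 9.
ϵ-closure = {0, 1, 3, 5, 6, 9, 11, 12, 13}, which has 9 states.

9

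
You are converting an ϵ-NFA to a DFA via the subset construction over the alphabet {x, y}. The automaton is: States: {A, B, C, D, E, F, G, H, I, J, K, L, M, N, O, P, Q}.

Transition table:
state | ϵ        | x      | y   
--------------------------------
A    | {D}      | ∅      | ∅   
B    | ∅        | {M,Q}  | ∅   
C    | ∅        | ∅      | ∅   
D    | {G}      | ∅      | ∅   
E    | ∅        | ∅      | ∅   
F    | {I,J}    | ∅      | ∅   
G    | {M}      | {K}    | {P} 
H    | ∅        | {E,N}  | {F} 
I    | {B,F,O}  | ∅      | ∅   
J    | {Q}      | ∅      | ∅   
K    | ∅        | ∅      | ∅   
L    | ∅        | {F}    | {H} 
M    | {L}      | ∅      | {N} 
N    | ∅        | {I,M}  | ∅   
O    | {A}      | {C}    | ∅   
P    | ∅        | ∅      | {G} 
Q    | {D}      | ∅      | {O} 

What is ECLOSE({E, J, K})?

Start with {E, J, K}.
From J via ϵ: add Q.
From Q via ϵ: add D.
From D via ϵ: add G.
From G via ϵ: add M.
From M via ϵ: add L.
No new states can be added; the closed set is {D, E, G, J, K, L, M, Q}.

{D, E, G, J, K, L, M, Q}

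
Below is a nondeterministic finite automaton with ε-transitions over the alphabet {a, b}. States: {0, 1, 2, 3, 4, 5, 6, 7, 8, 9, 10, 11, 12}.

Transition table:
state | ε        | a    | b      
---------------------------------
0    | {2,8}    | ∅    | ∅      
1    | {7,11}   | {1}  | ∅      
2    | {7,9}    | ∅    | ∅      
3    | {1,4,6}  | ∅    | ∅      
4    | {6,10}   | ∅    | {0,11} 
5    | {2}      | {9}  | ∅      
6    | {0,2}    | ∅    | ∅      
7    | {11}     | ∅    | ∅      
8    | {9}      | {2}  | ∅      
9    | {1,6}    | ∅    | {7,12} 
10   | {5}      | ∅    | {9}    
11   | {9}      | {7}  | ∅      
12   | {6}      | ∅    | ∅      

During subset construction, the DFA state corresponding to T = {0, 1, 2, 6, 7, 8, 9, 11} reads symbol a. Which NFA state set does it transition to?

1 on a → {1}.
8 on a → {2}.
11 on a → {7}.
No a-transition from 0, 2, 6, 7, 9.
Union after reading a: {1, 2, 7}.
Now take the ε-closure:
From 1 via ε: add 11.
From 2 via ε: add 9.
From 9 via ε: add 6.
From 6 via ε: add 0.
From 0 via ε: add 8.
No new states can be added; the closed set is {0, 1, 2, 6, 7, 8, 9, 11}.

{0, 1, 2, 6, 7, 8, 9, 11}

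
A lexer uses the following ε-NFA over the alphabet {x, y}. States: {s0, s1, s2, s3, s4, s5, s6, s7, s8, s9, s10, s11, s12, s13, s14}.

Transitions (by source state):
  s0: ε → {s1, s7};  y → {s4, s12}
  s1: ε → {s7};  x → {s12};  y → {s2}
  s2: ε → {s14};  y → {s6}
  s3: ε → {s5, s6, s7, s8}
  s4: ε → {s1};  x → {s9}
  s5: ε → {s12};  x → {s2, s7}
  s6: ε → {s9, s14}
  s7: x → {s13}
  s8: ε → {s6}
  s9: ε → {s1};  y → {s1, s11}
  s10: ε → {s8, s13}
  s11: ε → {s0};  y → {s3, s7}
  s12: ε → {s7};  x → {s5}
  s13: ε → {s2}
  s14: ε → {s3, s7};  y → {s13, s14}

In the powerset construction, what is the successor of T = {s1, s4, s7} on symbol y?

s1 on y → {s2}.
No y-transition from s4, s7.
Union after reading y: {s2}.
Now take the ε-closure:
From s2 via ε: add s14.
From s14 via ε: add s3, s7.
From s3 via ε: add s5, s6, s8.
From s5 via ε: add s12.
From s6 via ε: add s9.
From s9 via ε: add s1.
No new states can be added; the closed set is {s1, s2, s3, s5, s6, s7, s8, s9, s12, s14}.

{s1, s2, s3, s5, s6, s7, s8, s9, s12, s14}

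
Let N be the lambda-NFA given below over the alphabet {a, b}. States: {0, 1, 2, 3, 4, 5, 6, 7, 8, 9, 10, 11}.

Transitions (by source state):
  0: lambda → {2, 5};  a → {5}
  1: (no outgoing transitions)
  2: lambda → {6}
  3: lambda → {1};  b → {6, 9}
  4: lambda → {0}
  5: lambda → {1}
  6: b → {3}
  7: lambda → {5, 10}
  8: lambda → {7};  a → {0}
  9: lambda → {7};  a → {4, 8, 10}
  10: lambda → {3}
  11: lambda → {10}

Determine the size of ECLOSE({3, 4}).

Start with {3, 4}.
From 3 via lambda: add 1.
From 4 via lambda: add 0.
From 0 via lambda: add 2, 5.
From 2 via lambda: add 6.
lambda-closure = {0, 1, 2, 3, 4, 5, 6}, which has 7 states.

7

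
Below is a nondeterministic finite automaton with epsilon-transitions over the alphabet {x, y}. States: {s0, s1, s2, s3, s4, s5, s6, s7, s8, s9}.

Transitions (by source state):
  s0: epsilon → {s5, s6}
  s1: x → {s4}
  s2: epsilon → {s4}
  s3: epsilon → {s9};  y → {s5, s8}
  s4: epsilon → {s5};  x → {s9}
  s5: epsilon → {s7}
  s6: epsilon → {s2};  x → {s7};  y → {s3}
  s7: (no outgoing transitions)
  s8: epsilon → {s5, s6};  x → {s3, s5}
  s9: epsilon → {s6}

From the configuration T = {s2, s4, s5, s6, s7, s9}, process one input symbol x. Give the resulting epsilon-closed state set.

s4 on x → {s9}.
s6 on x → {s7}.
No x-transition from s2, s5, s7, s9.
Union after reading x: {s7, s9}.
Now take the epsilon-closure:
From s9 via epsilon: add s6.
From s6 via epsilon: add s2.
From s2 via epsilon: add s4.
From s4 via epsilon: add s5.
No new states can be added; the closed set is {s2, s4, s5, s6, s7, s9}.

{s2, s4, s5, s6, s7, s9}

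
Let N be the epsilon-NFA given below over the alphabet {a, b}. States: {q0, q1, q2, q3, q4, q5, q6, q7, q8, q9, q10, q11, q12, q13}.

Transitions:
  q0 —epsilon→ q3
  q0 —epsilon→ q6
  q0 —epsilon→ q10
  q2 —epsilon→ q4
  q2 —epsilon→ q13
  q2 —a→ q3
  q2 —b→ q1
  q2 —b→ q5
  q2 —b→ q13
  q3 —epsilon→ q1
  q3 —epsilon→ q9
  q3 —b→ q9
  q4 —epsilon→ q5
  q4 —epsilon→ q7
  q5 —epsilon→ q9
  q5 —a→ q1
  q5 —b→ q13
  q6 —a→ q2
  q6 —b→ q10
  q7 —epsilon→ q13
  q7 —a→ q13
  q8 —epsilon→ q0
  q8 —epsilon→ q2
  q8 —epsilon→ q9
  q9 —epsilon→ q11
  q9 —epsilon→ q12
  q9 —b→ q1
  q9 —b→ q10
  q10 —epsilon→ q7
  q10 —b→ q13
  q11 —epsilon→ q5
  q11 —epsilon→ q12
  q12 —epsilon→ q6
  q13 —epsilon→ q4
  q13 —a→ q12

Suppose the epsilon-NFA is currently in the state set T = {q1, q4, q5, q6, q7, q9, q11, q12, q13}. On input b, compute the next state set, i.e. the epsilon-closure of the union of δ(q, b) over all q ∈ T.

{q1, q4, q5, q6, q7, q9, q10, q11, q12, q13}

q5 on b → {q13}.
q6 on b → {q10}.
q9 on b → {q1, q10}.
No b-transition from q1, q4, q7, q11, q12, q13.
Union after reading b: {q1, q10, q13}.
Now take the epsilon-closure:
From q10 via epsilon: add q7.
From q13 via epsilon: add q4.
From q4 via epsilon: add q5.
From q5 via epsilon: add q9.
From q9 via epsilon: add q11, q12.
From q12 via epsilon: add q6.
No new states can be added; the closed set is {q1, q4, q5, q6, q7, q9, q10, q11, q12, q13}.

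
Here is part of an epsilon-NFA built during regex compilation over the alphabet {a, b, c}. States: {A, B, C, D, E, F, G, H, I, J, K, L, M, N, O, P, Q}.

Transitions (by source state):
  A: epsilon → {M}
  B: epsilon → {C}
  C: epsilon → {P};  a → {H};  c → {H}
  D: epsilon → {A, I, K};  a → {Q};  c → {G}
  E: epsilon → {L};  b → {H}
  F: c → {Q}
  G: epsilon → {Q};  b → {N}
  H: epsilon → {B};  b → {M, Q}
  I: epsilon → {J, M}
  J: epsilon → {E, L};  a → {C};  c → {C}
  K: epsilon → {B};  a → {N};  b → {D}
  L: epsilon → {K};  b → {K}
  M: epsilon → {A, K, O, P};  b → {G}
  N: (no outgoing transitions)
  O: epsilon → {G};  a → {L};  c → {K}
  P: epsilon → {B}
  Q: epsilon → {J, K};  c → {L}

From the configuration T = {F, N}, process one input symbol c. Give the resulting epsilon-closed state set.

{B, C, E, J, K, L, P, Q}

F on c → {Q}.
No c-transition from N.
Union after reading c: {Q}.
Now take the epsilon-closure:
From Q via epsilon: add J, K.
From J via epsilon: add E, L.
From K via epsilon: add B.
From B via epsilon: add C.
From C via epsilon: add P.
No new states can be added; the closed set is {B, C, E, J, K, L, P, Q}.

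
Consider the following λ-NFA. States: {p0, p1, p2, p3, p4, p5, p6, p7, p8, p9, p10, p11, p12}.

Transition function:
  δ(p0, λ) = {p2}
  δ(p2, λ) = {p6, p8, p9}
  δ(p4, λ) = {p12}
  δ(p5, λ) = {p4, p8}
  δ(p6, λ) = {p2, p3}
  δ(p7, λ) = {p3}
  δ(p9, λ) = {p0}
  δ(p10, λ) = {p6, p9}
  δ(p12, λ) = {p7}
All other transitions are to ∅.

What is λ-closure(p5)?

{p3, p4, p5, p7, p8, p12}

Start with {p5}.
From p5 via λ: add p4, p8.
From p4 via λ: add p12.
From p12 via λ: add p7.
From p7 via λ: add p3.
No new states can be added; the closed set is {p3, p4, p5, p7, p8, p12}.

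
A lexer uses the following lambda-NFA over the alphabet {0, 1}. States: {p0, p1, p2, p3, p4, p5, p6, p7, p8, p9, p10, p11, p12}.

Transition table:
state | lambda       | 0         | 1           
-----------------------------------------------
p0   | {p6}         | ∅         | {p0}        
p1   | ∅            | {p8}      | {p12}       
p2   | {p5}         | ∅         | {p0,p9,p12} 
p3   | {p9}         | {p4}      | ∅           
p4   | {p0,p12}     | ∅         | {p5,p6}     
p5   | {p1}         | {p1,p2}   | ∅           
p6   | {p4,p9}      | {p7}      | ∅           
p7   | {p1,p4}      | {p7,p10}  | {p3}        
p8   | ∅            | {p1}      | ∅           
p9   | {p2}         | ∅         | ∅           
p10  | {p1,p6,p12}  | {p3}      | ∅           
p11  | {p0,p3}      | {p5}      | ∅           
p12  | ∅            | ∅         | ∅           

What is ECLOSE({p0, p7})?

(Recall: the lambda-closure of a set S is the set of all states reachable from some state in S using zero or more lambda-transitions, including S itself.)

Start with {p0, p7}.
From p0 via lambda: add p6.
From p7 via lambda: add p1, p4.
From p4 via lambda: add p12.
From p6 via lambda: add p9.
From p9 via lambda: add p2.
From p2 via lambda: add p5.
No new states can be added; the closed set is {p0, p1, p2, p4, p5, p6, p7, p9, p12}.

{p0, p1, p2, p4, p5, p6, p7, p9, p12}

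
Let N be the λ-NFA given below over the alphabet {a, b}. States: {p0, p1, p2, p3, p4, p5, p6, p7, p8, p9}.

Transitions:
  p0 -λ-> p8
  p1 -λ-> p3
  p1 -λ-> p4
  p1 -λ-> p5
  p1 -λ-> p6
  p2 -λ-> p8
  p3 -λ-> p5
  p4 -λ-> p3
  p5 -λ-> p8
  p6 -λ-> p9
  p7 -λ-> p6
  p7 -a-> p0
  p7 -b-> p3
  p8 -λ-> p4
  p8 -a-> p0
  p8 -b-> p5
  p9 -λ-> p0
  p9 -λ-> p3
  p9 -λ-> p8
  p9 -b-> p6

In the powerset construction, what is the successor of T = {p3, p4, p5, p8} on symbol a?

p8 on a → {p0}.
No a-transition from p3, p4, p5.
Union after reading a: {p0}.
Now take the λ-closure:
From p0 via λ: add p8.
From p8 via λ: add p4.
From p4 via λ: add p3.
From p3 via λ: add p5.
No new states can be added; the closed set is {p0, p3, p4, p5, p8}.

{p0, p3, p4, p5, p8}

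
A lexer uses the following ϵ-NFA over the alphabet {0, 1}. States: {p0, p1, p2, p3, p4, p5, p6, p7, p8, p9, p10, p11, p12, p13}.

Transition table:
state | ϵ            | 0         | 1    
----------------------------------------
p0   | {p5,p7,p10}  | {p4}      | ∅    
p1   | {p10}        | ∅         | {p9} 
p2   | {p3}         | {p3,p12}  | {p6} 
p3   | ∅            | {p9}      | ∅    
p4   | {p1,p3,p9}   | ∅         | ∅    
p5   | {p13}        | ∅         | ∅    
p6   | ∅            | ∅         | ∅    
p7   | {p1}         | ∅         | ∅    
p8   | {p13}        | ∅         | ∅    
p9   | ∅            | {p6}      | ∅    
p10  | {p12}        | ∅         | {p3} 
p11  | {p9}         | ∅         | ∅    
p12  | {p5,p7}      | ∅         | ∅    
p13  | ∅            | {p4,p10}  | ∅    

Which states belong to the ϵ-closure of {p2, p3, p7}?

{p1, p2, p3, p5, p7, p10, p12, p13}

Start with {p2, p3, p7}.
From p7 via ϵ: add p1.
From p1 via ϵ: add p10.
From p10 via ϵ: add p12.
From p12 via ϵ: add p5.
From p5 via ϵ: add p13.
No new states can be added; the closed set is {p1, p2, p3, p5, p7, p10, p12, p13}.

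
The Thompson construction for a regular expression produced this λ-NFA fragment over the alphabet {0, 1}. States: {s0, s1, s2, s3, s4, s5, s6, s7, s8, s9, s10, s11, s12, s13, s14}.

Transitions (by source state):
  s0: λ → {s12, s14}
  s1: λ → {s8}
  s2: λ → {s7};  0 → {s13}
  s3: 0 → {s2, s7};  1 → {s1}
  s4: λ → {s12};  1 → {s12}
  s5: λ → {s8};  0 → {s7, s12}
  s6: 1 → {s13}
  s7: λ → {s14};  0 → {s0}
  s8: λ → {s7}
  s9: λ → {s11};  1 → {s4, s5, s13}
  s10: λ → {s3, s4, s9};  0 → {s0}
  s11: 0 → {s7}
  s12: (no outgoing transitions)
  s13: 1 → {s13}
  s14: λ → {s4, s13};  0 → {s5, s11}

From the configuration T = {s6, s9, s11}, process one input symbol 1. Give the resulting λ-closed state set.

s6 on 1 → {s13}.
s9 on 1 → {s4, s5, s13}.
No 1-transition from s11.
Union after reading 1: {s4, s5, s13}.
Now take the λ-closure:
From s4 via λ: add s12.
From s5 via λ: add s8.
From s8 via λ: add s7.
From s7 via λ: add s14.
No new states can be added; the closed set is {s4, s5, s7, s8, s12, s13, s14}.

{s4, s5, s7, s8, s12, s13, s14}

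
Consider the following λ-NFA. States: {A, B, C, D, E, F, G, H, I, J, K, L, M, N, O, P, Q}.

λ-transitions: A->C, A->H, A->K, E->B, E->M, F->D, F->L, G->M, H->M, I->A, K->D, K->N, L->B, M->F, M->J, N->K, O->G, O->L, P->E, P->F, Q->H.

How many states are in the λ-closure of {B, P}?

8

Start with {B, P}.
From P via λ: add E, F.
From E via λ: add M.
From F via λ: add D, L.
From M via λ: add J.
λ-closure = {B, D, E, F, J, L, M, P}, which has 8 states.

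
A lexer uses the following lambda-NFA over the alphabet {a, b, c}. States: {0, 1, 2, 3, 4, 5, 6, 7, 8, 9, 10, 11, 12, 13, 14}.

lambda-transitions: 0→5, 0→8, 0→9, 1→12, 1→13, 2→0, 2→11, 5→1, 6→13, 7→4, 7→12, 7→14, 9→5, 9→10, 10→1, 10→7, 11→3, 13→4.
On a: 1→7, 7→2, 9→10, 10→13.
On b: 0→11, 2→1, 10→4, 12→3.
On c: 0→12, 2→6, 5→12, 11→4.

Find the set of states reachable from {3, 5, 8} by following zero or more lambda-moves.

{1, 3, 4, 5, 8, 12, 13}

Start with {3, 5, 8}.
From 5 via lambda: add 1.
From 1 via lambda: add 12, 13.
From 13 via lambda: add 4.
No new states can be added; the closed set is {1, 3, 4, 5, 8, 12, 13}.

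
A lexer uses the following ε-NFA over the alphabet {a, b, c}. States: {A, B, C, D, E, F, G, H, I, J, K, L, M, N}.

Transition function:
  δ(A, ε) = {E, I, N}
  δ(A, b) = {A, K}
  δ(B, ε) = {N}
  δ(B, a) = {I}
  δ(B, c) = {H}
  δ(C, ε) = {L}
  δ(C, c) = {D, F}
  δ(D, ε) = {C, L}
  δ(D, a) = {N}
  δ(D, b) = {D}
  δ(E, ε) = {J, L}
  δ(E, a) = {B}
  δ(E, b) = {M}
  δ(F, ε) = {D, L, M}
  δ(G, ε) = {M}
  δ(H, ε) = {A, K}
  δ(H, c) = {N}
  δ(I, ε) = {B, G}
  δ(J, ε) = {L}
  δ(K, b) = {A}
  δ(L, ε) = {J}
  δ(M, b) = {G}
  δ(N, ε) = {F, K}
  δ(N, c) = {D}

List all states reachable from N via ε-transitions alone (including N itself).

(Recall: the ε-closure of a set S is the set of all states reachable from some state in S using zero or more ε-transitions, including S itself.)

{C, D, F, J, K, L, M, N}

Start with {N}.
From N via ε: add F, K.
From F via ε: add D, L, M.
From D via ε: add C.
From L via ε: add J.
No new states can be added; the closed set is {C, D, F, J, K, L, M, N}.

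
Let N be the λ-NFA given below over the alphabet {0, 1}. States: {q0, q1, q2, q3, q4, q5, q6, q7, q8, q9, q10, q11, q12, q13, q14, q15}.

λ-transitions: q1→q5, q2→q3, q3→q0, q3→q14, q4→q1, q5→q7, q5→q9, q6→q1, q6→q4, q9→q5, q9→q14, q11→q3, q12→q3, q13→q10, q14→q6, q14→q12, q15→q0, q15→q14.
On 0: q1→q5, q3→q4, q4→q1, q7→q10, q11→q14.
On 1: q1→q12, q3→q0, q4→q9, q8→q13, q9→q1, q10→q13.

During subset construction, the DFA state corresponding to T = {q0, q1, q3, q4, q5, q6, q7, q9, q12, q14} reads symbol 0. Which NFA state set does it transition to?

{q0, q1, q3, q4, q5, q6, q7, q9, q10, q12, q14}

q1 on 0 → {q5}.
q3 on 0 → {q4}.
q4 on 0 → {q1}.
q7 on 0 → {q10}.
No 0-transition from q0, q5, q6, q9, q12, q14.
Union after reading 0: {q1, q4, q5, q10}.
Now take the λ-closure:
From q5 via λ: add q7, q9.
From q9 via λ: add q14.
From q14 via λ: add q6, q12.
From q12 via λ: add q3.
From q3 via λ: add q0.
No new states can be added; the closed set is {q0, q1, q3, q4, q5, q6, q7, q9, q10, q12, q14}.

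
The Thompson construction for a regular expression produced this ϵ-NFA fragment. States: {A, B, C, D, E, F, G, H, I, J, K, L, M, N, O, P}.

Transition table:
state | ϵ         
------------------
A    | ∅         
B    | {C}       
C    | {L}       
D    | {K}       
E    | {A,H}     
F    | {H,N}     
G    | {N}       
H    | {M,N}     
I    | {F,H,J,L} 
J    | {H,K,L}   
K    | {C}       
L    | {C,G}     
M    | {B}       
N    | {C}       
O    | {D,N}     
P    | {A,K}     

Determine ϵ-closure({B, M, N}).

{B, C, G, L, M, N}

Start with {B, M, N}.
From B via ϵ: add C.
From C via ϵ: add L.
From L via ϵ: add G.
No new states can be added; the closed set is {B, C, G, L, M, N}.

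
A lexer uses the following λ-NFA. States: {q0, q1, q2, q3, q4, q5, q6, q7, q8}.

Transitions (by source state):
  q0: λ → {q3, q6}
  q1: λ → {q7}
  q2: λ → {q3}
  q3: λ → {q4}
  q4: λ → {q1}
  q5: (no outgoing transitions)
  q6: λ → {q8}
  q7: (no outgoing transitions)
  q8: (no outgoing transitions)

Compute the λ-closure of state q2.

Start with {q2}.
From q2 via λ: add q3.
From q3 via λ: add q4.
From q4 via λ: add q1.
From q1 via λ: add q7.
No new states can be added; the closed set is {q1, q2, q3, q4, q7}.

{q1, q2, q3, q4, q7}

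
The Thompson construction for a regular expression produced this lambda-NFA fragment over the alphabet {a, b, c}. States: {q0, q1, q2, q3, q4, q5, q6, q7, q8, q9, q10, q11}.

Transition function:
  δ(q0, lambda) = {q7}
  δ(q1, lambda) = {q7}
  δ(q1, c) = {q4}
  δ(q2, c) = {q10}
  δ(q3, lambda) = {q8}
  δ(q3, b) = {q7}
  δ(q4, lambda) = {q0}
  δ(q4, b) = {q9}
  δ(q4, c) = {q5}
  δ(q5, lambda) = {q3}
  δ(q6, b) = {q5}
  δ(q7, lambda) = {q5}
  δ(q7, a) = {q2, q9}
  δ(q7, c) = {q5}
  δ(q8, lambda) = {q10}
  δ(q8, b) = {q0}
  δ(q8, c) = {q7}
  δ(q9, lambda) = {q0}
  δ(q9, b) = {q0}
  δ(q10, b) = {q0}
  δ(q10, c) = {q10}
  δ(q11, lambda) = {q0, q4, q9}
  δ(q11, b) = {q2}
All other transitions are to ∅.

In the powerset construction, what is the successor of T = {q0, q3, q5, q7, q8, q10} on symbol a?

q7 on a → {q2, q9}.
No a-transition from q0, q3, q5, q8, q10.
Union after reading a: {q2, q9}.
Now take the lambda-closure:
From q9 via lambda: add q0.
From q0 via lambda: add q7.
From q7 via lambda: add q5.
From q5 via lambda: add q3.
From q3 via lambda: add q8.
From q8 via lambda: add q10.
No new states can be added; the closed set is {q0, q2, q3, q5, q7, q8, q9, q10}.

{q0, q2, q3, q5, q7, q8, q9, q10}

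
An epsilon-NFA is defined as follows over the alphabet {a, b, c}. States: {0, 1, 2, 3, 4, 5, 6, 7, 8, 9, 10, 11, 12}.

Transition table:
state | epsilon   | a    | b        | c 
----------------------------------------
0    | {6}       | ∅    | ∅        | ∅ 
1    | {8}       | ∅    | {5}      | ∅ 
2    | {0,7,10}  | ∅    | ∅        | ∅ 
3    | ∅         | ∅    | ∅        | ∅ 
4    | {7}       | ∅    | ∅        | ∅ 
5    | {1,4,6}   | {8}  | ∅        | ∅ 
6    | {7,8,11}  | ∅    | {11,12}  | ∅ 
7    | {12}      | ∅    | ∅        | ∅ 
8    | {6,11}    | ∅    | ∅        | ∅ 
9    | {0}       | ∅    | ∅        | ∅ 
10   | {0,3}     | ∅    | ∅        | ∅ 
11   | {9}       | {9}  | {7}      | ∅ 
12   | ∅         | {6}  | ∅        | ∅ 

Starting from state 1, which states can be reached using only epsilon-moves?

Start with {1}.
From 1 via epsilon: add 8.
From 8 via epsilon: add 6, 11.
From 6 via epsilon: add 7.
From 11 via epsilon: add 9.
From 7 via epsilon: add 12.
From 9 via epsilon: add 0.
No new states can be added; the closed set is {0, 1, 6, 7, 8, 9, 11, 12}.

{0, 1, 6, 7, 8, 9, 11, 12}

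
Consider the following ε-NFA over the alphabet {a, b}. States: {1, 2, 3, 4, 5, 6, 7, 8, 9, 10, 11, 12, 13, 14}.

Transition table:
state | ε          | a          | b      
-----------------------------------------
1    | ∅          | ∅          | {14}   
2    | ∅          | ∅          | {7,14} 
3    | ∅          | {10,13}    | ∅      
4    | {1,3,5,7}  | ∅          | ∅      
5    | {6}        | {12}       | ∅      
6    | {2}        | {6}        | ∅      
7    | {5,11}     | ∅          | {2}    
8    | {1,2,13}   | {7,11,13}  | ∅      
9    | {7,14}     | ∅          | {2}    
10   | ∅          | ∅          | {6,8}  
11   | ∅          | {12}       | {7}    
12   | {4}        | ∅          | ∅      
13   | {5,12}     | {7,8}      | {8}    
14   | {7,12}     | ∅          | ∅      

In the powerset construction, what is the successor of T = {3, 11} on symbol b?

{2, 5, 6, 7, 11}

11 on b → {7}.
No b-transition from 3.
Union after reading b: {7}.
Now take the ε-closure:
From 7 via ε: add 5, 11.
From 5 via ε: add 6.
From 6 via ε: add 2.
No new states can be added; the closed set is {2, 5, 6, 7, 11}.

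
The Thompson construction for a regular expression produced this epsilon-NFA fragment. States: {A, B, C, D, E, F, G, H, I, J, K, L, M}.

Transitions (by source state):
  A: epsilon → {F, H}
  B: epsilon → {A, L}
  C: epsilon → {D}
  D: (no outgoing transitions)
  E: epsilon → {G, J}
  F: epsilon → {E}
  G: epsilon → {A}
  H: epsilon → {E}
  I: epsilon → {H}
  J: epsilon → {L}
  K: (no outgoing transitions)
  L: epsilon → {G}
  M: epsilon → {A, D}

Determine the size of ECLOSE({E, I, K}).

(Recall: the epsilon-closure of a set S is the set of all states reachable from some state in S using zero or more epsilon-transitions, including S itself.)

9

Start with {E, I, K}.
From E via epsilon: add G, J.
From I via epsilon: add H.
From G via epsilon: add A.
From J via epsilon: add L.
From A via epsilon: add F.
epsilon-closure = {A, E, F, G, H, I, J, K, L}, which has 9 states.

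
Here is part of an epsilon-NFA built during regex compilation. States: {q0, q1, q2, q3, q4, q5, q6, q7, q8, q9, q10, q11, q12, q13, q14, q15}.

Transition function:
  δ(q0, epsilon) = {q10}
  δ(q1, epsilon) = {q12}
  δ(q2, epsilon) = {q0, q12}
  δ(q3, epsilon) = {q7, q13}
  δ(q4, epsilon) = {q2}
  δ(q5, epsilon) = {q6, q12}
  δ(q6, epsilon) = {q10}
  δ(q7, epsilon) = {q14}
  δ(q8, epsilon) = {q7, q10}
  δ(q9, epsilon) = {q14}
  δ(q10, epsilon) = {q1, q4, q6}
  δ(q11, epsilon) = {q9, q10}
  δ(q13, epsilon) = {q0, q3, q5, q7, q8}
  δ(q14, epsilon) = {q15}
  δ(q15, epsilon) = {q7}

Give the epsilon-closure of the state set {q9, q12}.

Start with {q9, q12}.
From q9 via epsilon: add q14.
From q14 via epsilon: add q15.
From q15 via epsilon: add q7.
No new states can be added; the closed set is {q7, q9, q12, q14, q15}.

{q7, q9, q12, q14, q15}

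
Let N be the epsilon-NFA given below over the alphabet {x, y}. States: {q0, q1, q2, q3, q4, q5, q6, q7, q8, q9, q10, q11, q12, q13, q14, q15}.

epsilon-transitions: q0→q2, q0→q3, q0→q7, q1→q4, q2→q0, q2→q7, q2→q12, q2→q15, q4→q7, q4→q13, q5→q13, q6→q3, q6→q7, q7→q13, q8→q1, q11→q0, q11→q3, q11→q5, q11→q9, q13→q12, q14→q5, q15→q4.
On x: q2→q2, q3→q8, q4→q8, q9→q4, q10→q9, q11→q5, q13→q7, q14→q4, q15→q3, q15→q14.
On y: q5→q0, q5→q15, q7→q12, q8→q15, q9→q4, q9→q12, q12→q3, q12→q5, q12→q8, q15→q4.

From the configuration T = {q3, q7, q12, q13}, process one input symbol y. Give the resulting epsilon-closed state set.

q7 on y → {q12}.
q12 on y → {q3, q5, q8}.
No y-transition from q3, q13.
Union after reading y: {q3, q5, q8, q12}.
Now take the epsilon-closure:
From q5 via epsilon: add q13.
From q8 via epsilon: add q1.
From q1 via epsilon: add q4.
From q4 via epsilon: add q7.
No new states can be added; the closed set is {q1, q3, q4, q5, q7, q8, q12, q13}.

{q1, q3, q4, q5, q7, q8, q12, q13}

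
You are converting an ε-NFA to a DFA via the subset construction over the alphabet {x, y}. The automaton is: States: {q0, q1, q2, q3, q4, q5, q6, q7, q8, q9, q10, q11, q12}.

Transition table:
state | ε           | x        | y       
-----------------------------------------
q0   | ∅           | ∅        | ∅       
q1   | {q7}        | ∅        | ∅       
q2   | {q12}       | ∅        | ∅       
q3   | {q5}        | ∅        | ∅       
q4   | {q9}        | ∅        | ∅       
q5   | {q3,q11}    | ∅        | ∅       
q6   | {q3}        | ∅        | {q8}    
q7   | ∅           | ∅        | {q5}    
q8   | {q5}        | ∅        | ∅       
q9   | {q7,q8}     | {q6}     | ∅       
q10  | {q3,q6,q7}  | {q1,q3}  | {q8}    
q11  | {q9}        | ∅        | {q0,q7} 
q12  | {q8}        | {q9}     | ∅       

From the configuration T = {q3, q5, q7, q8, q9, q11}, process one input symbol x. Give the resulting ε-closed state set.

{q3, q5, q6, q7, q8, q9, q11}

q9 on x → {q6}.
No x-transition from q3, q5, q7, q8, q11.
Union after reading x: {q6}.
Now take the ε-closure:
From q6 via ε: add q3.
From q3 via ε: add q5.
From q5 via ε: add q11.
From q11 via ε: add q9.
From q9 via ε: add q7, q8.
No new states can be added; the closed set is {q3, q5, q6, q7, q8, q9, q11}.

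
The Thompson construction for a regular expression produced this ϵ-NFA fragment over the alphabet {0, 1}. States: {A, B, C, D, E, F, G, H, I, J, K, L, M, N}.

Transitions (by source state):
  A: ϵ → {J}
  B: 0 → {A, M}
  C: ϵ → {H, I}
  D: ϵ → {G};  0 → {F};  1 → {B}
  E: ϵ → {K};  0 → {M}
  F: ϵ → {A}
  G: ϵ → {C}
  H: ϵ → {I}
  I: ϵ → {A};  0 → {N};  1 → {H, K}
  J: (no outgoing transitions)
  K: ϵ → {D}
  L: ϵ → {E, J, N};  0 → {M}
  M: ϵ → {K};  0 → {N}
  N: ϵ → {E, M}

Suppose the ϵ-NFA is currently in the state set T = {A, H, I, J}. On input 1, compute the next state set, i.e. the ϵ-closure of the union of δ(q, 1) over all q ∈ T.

{A, C, D, G, H, I, J, K}

I on 1 → {H, K}.
No 1-transition from A, H, J.
Union after reading 1: {H, K}.
Now take the ϵ-closure:
From H via ϵ: add I.
From K via ϵ: add D.
From D via ϵ: add G.
From I via ϵ: add A.
From A via ϵ: add J.
From G via ϵ: add C.
No new states can be added; the closed set is {A, C, D, G, H, I, J, K}.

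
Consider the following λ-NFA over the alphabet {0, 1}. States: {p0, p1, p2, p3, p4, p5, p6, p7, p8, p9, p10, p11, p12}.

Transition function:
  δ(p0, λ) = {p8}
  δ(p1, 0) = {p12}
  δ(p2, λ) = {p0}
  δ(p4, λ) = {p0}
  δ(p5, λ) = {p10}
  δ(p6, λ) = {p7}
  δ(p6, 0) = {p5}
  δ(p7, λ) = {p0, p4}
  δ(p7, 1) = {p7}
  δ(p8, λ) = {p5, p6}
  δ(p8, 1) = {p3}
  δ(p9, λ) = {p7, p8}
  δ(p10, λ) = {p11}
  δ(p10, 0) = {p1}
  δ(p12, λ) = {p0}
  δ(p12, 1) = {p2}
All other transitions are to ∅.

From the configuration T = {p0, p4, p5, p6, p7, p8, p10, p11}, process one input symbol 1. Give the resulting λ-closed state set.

{p0, p3, p4, p5, p6, p7, p8, p10, p11}

p7 on 1 → {p7}.
p8 on 1 → {p3}.
No 1-transition from p0, p4, p5, p6, p10, p11.
Union after reading 1: {p3, p7}.
Now take the λ-closure:
From p7 via λ: add p0, p4.
From p0 via λ: add p8.
From p8 via λ: add p5, p6.
From p5 via λ: add p10.
From p10 via λ: add p11.
No new states can be added; the closed set is {p0, p3, p4, p5, p6, p7, p8, p10, p11}.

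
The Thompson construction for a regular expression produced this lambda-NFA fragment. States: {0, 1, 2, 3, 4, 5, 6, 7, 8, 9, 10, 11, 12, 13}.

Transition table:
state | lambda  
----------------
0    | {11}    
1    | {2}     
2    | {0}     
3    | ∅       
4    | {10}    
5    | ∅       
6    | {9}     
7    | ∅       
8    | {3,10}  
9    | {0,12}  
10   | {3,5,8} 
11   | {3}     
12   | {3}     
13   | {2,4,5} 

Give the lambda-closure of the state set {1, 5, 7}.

Start with {1, 5, 7}.
From 1 via lambda: add 2.
From 2 via lambda: add 0.
From 0 via lambda: add 11.
From 11 via lambda: add 3.
No new states can be added; the closed set is {0, 1, 2, 3, 5, 7, 11}.

{0, 1, 2, 3, 5, 7, 11}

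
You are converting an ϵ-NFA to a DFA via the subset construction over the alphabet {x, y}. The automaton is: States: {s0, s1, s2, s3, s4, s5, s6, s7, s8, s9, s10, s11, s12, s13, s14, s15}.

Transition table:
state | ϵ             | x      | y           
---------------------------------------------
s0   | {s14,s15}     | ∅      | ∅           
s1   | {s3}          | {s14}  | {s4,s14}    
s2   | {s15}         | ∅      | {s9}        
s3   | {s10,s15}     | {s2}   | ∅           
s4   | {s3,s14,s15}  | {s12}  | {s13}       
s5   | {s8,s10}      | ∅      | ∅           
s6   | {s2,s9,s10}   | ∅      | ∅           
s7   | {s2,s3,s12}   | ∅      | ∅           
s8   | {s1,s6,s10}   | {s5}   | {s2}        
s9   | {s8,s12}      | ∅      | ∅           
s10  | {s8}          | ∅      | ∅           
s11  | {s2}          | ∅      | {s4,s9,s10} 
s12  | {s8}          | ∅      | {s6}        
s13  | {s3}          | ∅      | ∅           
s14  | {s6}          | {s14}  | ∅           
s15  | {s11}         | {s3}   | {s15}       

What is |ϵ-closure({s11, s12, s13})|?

11

Start with {s11, s12, s13}.
From s11 via ϵ: add s2.
From s12 via ϵ: add s8.
From s13 via ϵ: add s3.
From s2 via ϵ: add s15.
From s3 via ϵ: add s10.
From s8 via ϵ: add s1, s6.
From s6 via ϵ: add s9.
ϵ-closure = {s1, s2, s3, s6, s8, s9, s10, s11, s12, s13, s15}, which has 11 states.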